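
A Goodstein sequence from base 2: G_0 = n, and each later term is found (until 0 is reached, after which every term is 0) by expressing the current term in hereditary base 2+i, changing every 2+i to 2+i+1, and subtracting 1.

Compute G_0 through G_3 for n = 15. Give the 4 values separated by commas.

15, 111, 1283, 18752

G_0 = 15. HB_2(15) = 2^(2 + 1) + 2^2 + 2 + 1. Bump = 112. G_1 = 111.
G_1 = 111. HB_3(111) = 3^(3 + 1) + 3^3 + 3. Bump = 1284. G_2 = 1283.
G_2 = 1283. HB_4(1283) = 4^(4 + 1) + 4^4 + 3. Bump = 18753. G_3 = 18752.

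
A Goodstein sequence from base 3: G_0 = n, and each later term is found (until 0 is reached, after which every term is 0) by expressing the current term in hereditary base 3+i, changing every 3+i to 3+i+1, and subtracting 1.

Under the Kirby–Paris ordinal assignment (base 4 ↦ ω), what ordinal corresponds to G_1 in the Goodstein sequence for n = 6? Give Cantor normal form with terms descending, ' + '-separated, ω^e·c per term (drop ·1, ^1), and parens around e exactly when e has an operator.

i=0: 6 = 2·3 (b=3); 3→4: 2·4 = 8; 8−1 = 7
i=1: 7 = 4 + 3 (b=4); 4→5: 5 + 3 = 8; 8−1 = 7

ω + 3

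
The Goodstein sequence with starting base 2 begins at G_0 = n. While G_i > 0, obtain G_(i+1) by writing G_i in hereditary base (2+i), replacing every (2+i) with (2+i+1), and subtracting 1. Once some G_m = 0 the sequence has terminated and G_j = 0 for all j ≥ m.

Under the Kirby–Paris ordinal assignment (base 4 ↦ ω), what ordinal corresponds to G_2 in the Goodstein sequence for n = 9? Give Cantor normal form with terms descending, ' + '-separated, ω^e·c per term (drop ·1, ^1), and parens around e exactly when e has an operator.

9 —HB2→ 2^(2 + 1) + 1 —bump→ 3^(3 + 1) + 1 = 82 —(−1)→ 81
81 —HB3→ 3^(3 + 1) —bump→ 4^(4 + 1) = 1024 —(−1)→ 1023
1023 —HB4→ 3·4^4 + 3·4^3 + 3·4^2 + 3·4 + 3 —bump→ 3·5^5 + 3·5^3 + 3·5^2 + 3·5 + 3 = 9843 —(−1)→ 9842

ω^ω·3 + ω^3·3 + ω^2·3 + ω·3 + 3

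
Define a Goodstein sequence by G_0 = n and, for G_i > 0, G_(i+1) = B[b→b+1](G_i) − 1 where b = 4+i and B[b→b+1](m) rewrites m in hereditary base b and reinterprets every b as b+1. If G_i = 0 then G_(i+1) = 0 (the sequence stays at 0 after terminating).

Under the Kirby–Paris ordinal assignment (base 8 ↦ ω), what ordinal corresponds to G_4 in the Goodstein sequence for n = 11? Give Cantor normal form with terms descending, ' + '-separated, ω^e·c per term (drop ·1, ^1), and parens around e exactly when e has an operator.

ω + 7

[0] 11 ≡ 2·4 + 3 (base 4). Lift 5: 13. −1: 12.
[1] 12 ≡ 2·5 + 2 (base 5). Lift 6: 14. −1: 13.
[2] 13 ≡ 2·6 + 1 (base 6). Lift 7: 15. −1: 14.
[3] 14 ≡ 2·7 (base 7). Lift 8: 16. −1: 15.
[4] 15 ≡ 8 + 7 (base 8). Lift 9: 16. −1: 15.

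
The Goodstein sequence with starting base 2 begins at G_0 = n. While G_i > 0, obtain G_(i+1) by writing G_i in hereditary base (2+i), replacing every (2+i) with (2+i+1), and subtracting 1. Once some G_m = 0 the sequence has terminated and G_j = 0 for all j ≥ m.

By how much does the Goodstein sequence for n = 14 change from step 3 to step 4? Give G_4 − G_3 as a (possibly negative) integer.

14 —HB2→ 2^(2 + 1) + 2^2 + 2 —bump→ 3^(3 + 1) + 3^3 + 3 = 111 —(−1)→ 110
110 —HB3→ 3^(3 + 1) + 3^3 + 2 —bump→ 4^(4 + 1) + 4^4 + 2 = 1282 —(−1)→ 1281
1281 —HB4→ 4^(4 + 1) + 4^4 + 1 —bump→ 5^(5 + 1) + 5^5 + 1 = 18751 —(−1)→ 18750
18750 —HB5→ 5^(5 + 1) + 5^5 —bump→ 6^(6 + 1) + 6^6 = 326592 —(−1)→ 326591

307841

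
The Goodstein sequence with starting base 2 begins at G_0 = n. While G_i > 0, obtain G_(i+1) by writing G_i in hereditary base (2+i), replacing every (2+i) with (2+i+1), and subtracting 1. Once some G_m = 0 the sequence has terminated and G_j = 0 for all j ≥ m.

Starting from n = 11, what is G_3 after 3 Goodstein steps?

G_0 = 11. HB_2(11) = 2^(2 + 1) + 2 + 1. Bump = 85. G_1 = 84.
G_1 = 84. HB_3(84) = 3^(3 + 1) + 3. Bump = 1028. G_2 = 1027.
G_2 = 1027. HB_4(1027) = 4^(4 + 1) + 3. Bump = 15628. G_3 = 15627.
G_3 = 15627. HB_5(15627) = 5^(5 + 1) + 2. Bump = 279938. G_4 = 279937.

15627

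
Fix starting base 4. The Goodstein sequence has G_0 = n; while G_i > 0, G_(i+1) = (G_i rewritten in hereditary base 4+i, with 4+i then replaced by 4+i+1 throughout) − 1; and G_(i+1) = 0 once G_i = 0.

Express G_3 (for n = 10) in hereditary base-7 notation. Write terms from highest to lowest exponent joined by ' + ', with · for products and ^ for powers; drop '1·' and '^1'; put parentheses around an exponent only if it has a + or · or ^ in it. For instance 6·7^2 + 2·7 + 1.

10 —HB4→ 2·4 + 2 —bump→ 2·5 + 2 = 12 —(−1)→ 11
11 —HB5→ 2·5 + 1 —bump→ 2·6 + 1 = 13 —(−1)→ 12
12 —HB6→ 2·6 —bump→ 2·7 = 14 —(−1)→ 13
13 —HB7→ 7 + 6 —bump→ 8 + 6 = 14 —(−1)→ 13

7 + 6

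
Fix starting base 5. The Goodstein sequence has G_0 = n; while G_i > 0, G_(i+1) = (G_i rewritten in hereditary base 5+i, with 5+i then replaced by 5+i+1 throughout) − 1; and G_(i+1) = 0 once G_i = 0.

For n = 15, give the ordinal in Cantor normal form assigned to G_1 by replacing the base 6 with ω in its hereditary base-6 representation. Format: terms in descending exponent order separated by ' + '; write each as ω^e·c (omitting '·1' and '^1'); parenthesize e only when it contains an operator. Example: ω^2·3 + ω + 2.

ω·2 + 5

base 5: 15 = 3·5; at 6: 3·6 = 18; next = 17
base 6: 17 = 2·6 + 5; at 7: 2·7 + 5 = 19; next = 18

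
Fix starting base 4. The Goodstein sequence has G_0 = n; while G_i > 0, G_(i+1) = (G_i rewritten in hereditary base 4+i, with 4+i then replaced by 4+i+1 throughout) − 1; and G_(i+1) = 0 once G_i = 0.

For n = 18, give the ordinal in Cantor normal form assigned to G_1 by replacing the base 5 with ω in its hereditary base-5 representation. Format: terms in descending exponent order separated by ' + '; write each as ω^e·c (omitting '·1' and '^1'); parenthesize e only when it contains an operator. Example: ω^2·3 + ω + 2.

base 4: 18 = 4^2 + 2; at 5: 5^2 + 2 = 27; next = 26
base 5: 26 = 5^2 + 1; at 6: 6^2 + 1 = 37; next = 36

ω^2 + 1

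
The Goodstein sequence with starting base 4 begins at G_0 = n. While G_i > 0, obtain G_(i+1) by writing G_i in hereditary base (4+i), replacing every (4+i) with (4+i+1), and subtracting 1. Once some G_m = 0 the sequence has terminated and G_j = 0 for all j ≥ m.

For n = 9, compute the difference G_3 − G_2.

0

[0] 9 ≡ 2·4 + 1 (base 4). Lift 5: 11. −1: 10.
[1] 10 ≡ 2·5 (base 5). Lift 6: 12. −1: 11.
[2] 11 ≡ 6 + 5 (base 6). Lift 7: 12. −1: 11.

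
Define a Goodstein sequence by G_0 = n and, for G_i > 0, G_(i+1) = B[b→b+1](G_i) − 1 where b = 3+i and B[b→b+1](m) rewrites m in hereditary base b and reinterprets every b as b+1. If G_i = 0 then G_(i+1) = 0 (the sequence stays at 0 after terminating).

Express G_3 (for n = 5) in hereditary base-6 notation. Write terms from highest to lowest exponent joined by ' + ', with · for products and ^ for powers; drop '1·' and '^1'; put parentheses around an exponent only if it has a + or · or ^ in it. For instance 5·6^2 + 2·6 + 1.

step 0: 5 = 3 + 2; sub 4 for 3: 4 + 2; = 6; G_1 = 6−1 = 5
step 1: 5 = 4 + 1; sub 5 for 4: 5 + 1; = 6; G_2 = 6−1 = 5
step 2: 5 = 5; sub 6 for 5: 6; = 6; G_3 = 6−1 = 5
step 3: 5 = 5; sub 7 for 6: 5; = 5; G_4 = 5−1 = 4

5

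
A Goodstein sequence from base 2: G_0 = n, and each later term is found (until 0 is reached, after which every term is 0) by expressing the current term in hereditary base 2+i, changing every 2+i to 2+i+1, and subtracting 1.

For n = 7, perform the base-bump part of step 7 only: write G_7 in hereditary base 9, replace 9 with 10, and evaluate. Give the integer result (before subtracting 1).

(0) 7|_2 = 2^2 + 2 + 1 ↦ 3^3 + 3 + 1|_3 = 31 ⇒ 30
(1) 30|_3 = 3^3 + 3 ↦ 4^4 + 4|_4 = 260 ⇒ 259
(2) 259|_4 = 4^4 + 3 ↦ 5^5 + 3|_5 = 3128 ⇒ 3127
(3) 3127|_5 = 5^5 + 2 ↦ 6^6 + 2|_6 = 46658 ⇒ 46657
(4) 46657|_6 = 6^6 + 1 ↦ 7^7 + 1|_7 = 823544 ⇒ 823543
(5) 823543|_7 = 7^7 ↦ 8^8|_8 = 16777216 ⇒ 16777215
(6) 16777215|_8 = 7·8^7 + 7·8^6 + 7·8^5 + 7·8^4 + 7·8^3 + 7·8^2 + 7·8 + 7 ↦ 7·9^7 + 7·9^6 + 7·9^5 + 7·9^4 + 7·9^3 + 7·9^2 + 7·9 + 7|_9 = 37665880 ⇒ 37665879
(7) 37665879|_9 = 7·9^7 + 7·9^6 + 7·9^5 + 7·9^4 + 7·9^3 + 7·9^2 + 7·9 + 6 ↦ 7·10^7 + 7·10^6 + 7·10^5 + 7·10^4 + 7·10^3 + 7·10^2 + 7·10 + 6|_10 = 77777776 ⇒ 77777775

77777776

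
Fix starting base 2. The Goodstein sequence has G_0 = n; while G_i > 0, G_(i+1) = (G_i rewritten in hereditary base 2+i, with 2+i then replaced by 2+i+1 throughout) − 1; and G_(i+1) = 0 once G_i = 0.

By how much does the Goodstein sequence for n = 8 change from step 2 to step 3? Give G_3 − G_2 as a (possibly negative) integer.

5757

(0) 8|_2 = 2^(2 + 1) ↦ 3^(3 + 1)|_3 = 81 ⇒ 80
(1) 80|_3 = 2·3^3 + 2·3^2 + 2·3 + 2 ↦ 2·4^4 + 2·4^2 + 2·4 + 2|_4 = 554 ⇒ 553
(2) 553|_4 = 2·4^4 + 2·4^2 + 2·4 + 1 ↦ 2·5^5 + 2·5^2 + 2·5 + 1|_5 = 6311 ⇒ 6310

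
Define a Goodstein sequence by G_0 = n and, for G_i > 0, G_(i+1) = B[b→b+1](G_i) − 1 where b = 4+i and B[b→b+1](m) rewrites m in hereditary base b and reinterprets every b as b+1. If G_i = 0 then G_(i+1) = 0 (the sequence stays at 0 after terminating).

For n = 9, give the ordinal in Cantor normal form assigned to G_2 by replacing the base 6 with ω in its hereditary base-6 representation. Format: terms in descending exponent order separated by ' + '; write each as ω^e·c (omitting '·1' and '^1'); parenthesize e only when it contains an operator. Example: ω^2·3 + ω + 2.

ω + 5

[0] 9 ≡ 2·4 + 1 (base 4). Lift 5: 11. −1: 10.
[1] 10 ≡ 2·5 (base 5). Lift 6: 12. −1: 11.
[2] 11 ≡ 6 + 5 (base 6). Lift 7: 12. −1: 11.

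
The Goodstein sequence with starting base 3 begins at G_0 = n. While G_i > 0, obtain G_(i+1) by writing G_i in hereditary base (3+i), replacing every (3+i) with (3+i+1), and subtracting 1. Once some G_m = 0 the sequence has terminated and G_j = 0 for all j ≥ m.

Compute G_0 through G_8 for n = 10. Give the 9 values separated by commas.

i=0: 10 = 3^2 + 1 (b=3); 3→4: 4^2 + 1 = 17; 17−1 = 16
i=1: 16 = 4^2 (b=4); 4→5: 5^2 = 25; 25−1 = 24
i=2: 24 = 4·5 + 4 (b=5); 5→6: 4·6 + 4 = 28; 28−1 = 27
i=3: 27 = 4·6 + 3 (b=6); 6→7: 4·7 + 3 = 31; 31−1 = 30
i=4: 30 = 4·7 + 2 (b=7); 7→8: 4·8 + 2 = 34; 34−1 = 33
i=5: 33 = 4·8 + 1 (b=8); 8→9: 4·9 + 1 = 37; 37−1 = 36
i=6: 36 = 4·9 (b=9); 9→10: 4·10 = 40; 40−1 = 39
i=7: 39 = 3·10 + 9 (b=10); 10→11: 3·11 + 9 = 42; 42−1 = 41

10, 16, 24, 27, 30, 33, 36, 39, 41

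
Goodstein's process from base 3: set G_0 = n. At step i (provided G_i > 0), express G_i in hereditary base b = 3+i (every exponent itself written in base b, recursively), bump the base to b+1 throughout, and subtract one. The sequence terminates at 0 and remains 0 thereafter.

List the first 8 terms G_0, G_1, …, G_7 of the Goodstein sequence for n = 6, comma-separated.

6, 7, 7, 7, 7, 7, 6, 5

G_0=6  [base 3] 2·3  →[3↦4]→  2·4 = 8  −1 ⇒ G_1=7
G_1=7  [base 4] 4 + 3  →[4↦5]→  5 + 3 = 8  −1 ⇒ G_2=7
G_2=7  [base 5] 5 + 2  →[5↦6]→  6 + 2 = 8  −1 ⇒ G_3=7
G_3=7  [base 6] 6 + 1  →[6↦7]→  7 + 1 = 8  −1 ⇒ G_4=7
G_4=7  [base 7] 7  →[7↦8]→  8 = 8  −1 ⇒ G_5=7
G_5=7  [base 8] 7  →[8↦9]→  7 = 7  −1 ⇒ G_6=6
G_6=6  [base 9] 6  →[9↦10]→  6 = 6  −1 ⇒ G_7=5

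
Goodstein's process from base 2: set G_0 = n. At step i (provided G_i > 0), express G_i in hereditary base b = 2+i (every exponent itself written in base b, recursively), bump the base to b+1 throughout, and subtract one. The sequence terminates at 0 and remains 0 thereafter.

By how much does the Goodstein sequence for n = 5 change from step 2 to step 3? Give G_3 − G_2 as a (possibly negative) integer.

212

(0) 5|_2 = 2^2 + 1 ↦ 3^3 + 1|_3 = 28 ⇒ 27
(1) 27|_3 = 3^3 ↦ 4^4|_4 = 256 ⇒ 255
(2) 255|_4 = 3·4^3 + 3·4^2 + 3·4 + 3 ↦ 3·5^3 + 3·5^2 + 3·5 + 3|_5 = 468 ⇒ 467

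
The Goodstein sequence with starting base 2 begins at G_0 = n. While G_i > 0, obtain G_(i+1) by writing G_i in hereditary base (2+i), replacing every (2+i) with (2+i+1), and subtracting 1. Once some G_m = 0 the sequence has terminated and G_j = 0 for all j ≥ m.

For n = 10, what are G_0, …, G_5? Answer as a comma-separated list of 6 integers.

G_0 = 10. HB_2(10) = 2^(2 + 1) + 2. Bump = 84. G_1 = 83.
G_1 = 83. HB_3(83) = 3^(3 + 1) + 2. Bump = 1026. G_2 = 1025.
G_2 = 1025. HB_4(1025) = 4^(4 + 1) + 1. Bump = 15626. G_3 = 15625.
G_3 = 15625. HB_5(15625) = 5^(5 + 1). Bump = 279936. G_4 = 279935.
G_4 = 279935. HB_6(279935) = 5·6^6 + 5·6^5 + 5·6^4 + 5·6^3 + 5·6^2 + 5·6 + 5. Bump = 4215755. G_5 = 4215754.

10, 83, 1025, 15625, 279935, 4215754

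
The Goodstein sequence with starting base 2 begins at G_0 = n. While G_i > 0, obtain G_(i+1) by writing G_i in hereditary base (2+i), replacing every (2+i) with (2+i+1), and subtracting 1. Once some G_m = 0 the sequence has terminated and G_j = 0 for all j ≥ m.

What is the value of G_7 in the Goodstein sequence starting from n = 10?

base 2: 10 = 2^(2 + 1) + 2; at 3: 3^(3 + 1) + 3 = 84; next = 83
base 3: 83 = 3^(3 + 1) + 2; at 4: 4^(4 + 1) + 2 = 1026; next = 1025
base 4: 1025 = 4^(4 + 1) + 1; at 5: 5^(5 + 1) + 1 = 15626; next = 15625
base 5: 15625 = 5^(5 + 1); at 6: 6^(6 + 1) = 279936; next = 279935
base 6: 279935 = 5·6^6 + 5·6^5 + 5·6^4 + 5·6^3 + 5·6^2 + 5·6 + 5; at 7: 5·7^7 + 5·7^5 + 5·7^4 + 5·7^3 + 5·7^2 + 5·7 + 5 = 4215755; next = 4215754
base 7: 4215754 = 5·7^7 + 5·7^5 + 5·7^4 + 5·7^3 + 5·7^2 + 5·7 + 4; at 8: 5·8^8 + 5·8^5 + 5·8^4 + 5·8^3 + 5·8^2 + 5·8 + 4 = 84073324; next = 84073323
base 8: 84073323 = 5·8^8 + 5·8^5 + 5·8^4 + 5·8^3 + 5·8^2 + 5·8 + 3; at 9: 5·9^9 + 5·9^5 + 5·9^4 + 5·9^3 + 5·9^2 + 5·9 + 3 = 1937434593; next = 1937434592
base 9: 1937434592 = 5·9^9 + 5·9^5 + 5·9^4 + 5·9^3 + 5·9^2 + 5·9 + 2; at 10: 5·10^10 + 5·10^5 + 5·10^4 + 5·10^3 + 5·10^2 + 5·10 + 2 = 50000555552; next = 50000555551

1937434592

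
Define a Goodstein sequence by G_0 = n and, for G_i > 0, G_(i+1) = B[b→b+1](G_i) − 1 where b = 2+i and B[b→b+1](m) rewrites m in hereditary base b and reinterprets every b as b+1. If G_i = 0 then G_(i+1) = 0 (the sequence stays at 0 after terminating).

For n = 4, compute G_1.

26

[0] 4 ≡ 2^2 (base 2). Lift 3: 27. −1: 26.
[1] 26 ≡ 2·3^2 + 2·3 + 2 (base 3). Lift 4: 42. −1: 41.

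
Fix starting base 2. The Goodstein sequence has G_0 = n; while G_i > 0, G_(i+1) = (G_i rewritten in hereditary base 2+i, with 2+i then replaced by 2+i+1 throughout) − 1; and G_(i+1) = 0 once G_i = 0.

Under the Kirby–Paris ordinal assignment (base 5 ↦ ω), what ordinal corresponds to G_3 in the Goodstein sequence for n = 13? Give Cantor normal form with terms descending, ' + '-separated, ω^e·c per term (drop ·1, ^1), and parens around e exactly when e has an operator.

ω^(ω + 1) + ω^3·3 + ω^2·3 + ω·3 + 2

G_0=13  [base 2] 2^(2 + 1) + 2^2 + 1  →[2↦3]→  3^(3 + 1) + 3^3 + 1 = 109  −1 ⇒ G_1=108
G_1=108  [base 3] 3^(3 + 1) + 3^3  →[3↦4]→  4^(4 + 1) + 4^4 = 1280  −1 ⇒ G_2=1279
G_2=1279  [base 4] 4^(4 + 1) + 3·4^3 + 3·4^2 + 3·4 + 3  →[4↦5]→  5^(5 + 1) + 3·5^3 + 3·5^2 + 3·5 + 3 = 16093  −1 ⇒ G_3=16092
G_3=16092  [base 5] 5^(5 + 1) + 3·5^3 + 3·5^2 + 3·5 + 2  →[5↦6]→  6^(6 + 1) + 3·6^3 + 3·6^2 + 3·6 + 2 = 280712  −1 ⇒ G_4=280711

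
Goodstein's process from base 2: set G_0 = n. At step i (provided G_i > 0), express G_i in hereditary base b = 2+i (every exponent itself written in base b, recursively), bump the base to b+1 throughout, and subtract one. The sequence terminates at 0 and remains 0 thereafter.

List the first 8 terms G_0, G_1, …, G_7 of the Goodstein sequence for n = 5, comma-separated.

G_0 = 5. HB_2(5) = 2^2 + 1. Bump = 28. G_1 = 27.
G_1 = 27. HB_3(27) = 3^3. Bump = 256. G_2 = 255.
G_2 = 255. HB_4(255) = 3·4^3 + 3·4^2 + 3·4 + 3. Bump = 468. G_3 = 467.
G_3 = 467. HB_5(467) = 3·5^3 + 3·5^2 + 3·5 + 2. Bump = 776. G_4 = 775.
G_4 = 775. HB_6(775) = 3·6^3 + 3·6^2 + 3·6 + 1. Bump = 1198. G_5 = 1197.
G_5 = 1197. HB_7(1197) = 3·7^3 + 3·7^2 + 3·7. Bump = 1752. G_6 = 1751.
G_6 = 1751. HB_8(1751) = 3·8^3 + 3·8^2 + 2·8 + 7. Bump = 2455. G_7 = 2454.

5, 27, 255, 467, 775, 1197, 1751, 2454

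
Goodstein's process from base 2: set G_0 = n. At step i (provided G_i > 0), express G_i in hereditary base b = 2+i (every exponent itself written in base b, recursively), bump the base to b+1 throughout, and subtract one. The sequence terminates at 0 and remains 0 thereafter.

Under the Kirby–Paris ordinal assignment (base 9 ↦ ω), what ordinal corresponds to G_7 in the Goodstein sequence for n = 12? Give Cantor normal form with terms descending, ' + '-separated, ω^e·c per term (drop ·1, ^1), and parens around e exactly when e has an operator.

ω^(ω + 1) + ω^2·2 + ω + 2

base 2: 12 = 2^(2 + 1) + 2^2; at 3: 3^(3 + 1) + 3^3 = 108; next = 107
base 3: 107 = 3^(3 + 1) + 2·3^2 + 2·3 + 2; at 4: 4^(4 + 1) + 2·4^2 + 2·4 + 2 = 1066; next = 1065
base 4: 1065 = 4^(4 + 1) + 2·4^2 + 2·4 + 1; at 5: 5^(5 + 1) + 2·5^2 + 2·5 + 1 = 15686; next = 15685
base 5: 15685 = 5^(5 + 1) + 2·5^2 + 2·5; at 6: 6^(6 + 1) + 2·6^2 + 2·6 = 280020; next = 280019
base 6: 280019 = 6^(6 + 1) + 2·6^2 + 6 + 5; at 7: 7^(7 + 1) + 2·7^2 + 7 + 5 = 5764911; next = 5764910
base 7: 5764910 = 7^(7 + 1) + 2·7^2 + 7 + 4; at 8: 8^(8 + 1) + 2·8^2 + 8 + 4 = 134217868; next = 134217867
base 8: 134217867 = 8^(8 + 1) + 2·8^2 + 8 + 3; at 9: 9^(9 + 1) + 2·9^2 + 9 + 3 = 3486784575; next = 3486784574
base 9: 3486784574 = 9^(9 + 1) + 2·9^2 + 9 + 2; at 10: 10^(10 + 1) + 2·10^2 + 10 + 2 = 100000000212; next = 100000000211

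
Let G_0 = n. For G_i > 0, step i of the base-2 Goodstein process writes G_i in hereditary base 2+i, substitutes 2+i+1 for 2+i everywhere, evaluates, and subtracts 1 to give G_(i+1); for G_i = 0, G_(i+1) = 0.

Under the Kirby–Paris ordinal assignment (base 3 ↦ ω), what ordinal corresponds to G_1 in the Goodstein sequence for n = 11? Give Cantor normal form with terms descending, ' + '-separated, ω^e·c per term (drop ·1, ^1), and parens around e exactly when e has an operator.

ω^(ω + 1) + ω

G_0=11  [base 2] 2^(2 + 1) + 2 + 1  →[2↦3]→  3^(3 + 1) + 3 + 1 = 85  −1 ⇒ G_1=84
G_1=84  [base 3] 3^(3 + 1) + 3  →[3↦4]→  4^(4 + 1) + 4 = 1028  −1 ⇒ G_2=1027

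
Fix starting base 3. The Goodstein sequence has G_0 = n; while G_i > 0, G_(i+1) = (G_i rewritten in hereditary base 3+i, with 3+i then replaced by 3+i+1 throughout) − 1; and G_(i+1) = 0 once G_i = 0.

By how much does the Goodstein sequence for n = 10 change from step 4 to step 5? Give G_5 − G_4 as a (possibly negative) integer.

3

(0) 10|_3 = 3^2 + 1 ↦ 4^2 + 1|_4 = 17 ⇒ 16
(1) 16|_4 = 4^2 ↦ 5^2|_5 = 25 ⇒ 24
(2) 24|_5 = 4·5 + 4 ↦ 4·6 + 4|_6 = 28 ⇒ 27
(3) 27|_6 = 4·6 + 3 ↦ 4·7 + 3|_7 = 31 ⇒ 30
(4) 30|_7 = 4·7 + 2 ↦ 4·8 + 2|_8 = 34 ⇒ 33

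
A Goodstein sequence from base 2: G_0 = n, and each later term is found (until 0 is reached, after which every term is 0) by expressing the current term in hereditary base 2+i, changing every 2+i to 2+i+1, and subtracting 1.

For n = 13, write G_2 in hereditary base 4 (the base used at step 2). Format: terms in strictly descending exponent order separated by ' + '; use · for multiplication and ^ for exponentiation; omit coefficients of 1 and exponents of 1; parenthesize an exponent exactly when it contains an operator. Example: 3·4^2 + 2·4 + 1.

G_0 = 13. HB_2(13) = 2^(2 + 1) + 2^2 + 1. Bump = 109. G_1 = 108.
G_1 = 108. HB_3(108) = 3^(3 + 1) + 3^3. Bump = 1280. G_2 = 1279.
G_2 = 1279. HB_4(1279) = 4^(4 + 1) + 3·4^3 + 3·4^2 + 3·4 + 3. Bump = 16093. G_3 = 16092.

4^(4 + 1) + 3·4^3 + 3·4^2 + 3·4 + 3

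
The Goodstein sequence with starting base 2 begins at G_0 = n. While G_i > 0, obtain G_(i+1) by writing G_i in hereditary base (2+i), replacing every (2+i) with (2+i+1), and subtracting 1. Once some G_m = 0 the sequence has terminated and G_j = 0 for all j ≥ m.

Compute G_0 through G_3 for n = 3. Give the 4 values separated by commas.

3, 3, 3, 2

(0) 3|_2 = 2 + 1 ↦ 3 + 1|_3 = 4 ⇒ 3
(1) 3|_3 = 3 ↦ 4|_4 = 4 ⇒ 3
(2) 3|_4 = 3 ↦ 3|_5 = 3 ⇒ 2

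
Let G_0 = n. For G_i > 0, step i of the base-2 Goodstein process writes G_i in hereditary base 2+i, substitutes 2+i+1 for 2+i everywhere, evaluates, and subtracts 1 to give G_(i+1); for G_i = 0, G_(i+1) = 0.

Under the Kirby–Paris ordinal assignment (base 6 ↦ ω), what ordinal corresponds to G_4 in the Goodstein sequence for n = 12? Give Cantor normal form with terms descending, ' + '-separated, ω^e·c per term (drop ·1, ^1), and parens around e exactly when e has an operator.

(0) 12|_2 = 2^(2 + 1) + 2^2 ↦ 3^(3 + 1) + 3^3|_3 = 108 ⇒ 107
(1) 107|_3 = 3^(3 + 1) + 2·3^2 + 2·3 + 2 ↦ 4^(4 + 1) + 2·4^2 + 2·4 + 2|_4 = 1066 ⇒ 1065
(2) 1065|_4 = 4^(4 + 1) + 2·4^2 + 2·4 + 1 ↦ 5^(5 + 1) + 2·5^2 + 2·5 + 1|_5 = 15686 ⇒ 15685
(3) 15685|_5 = 5^(5 + 1) + 2·5^2 + 2·5 ↦ 6^(6 + 1) + 2·6^2 + 2·6|_6 = 280020 ⇒ 280019
(4) 280019|_6 = 6^(6 + 1) + 2·6^2 + 6 + 5 ↦ 7^(7 + 1) + 2·7^2 + 7 + 5|_7 = 5764911 ⇒ 5764910

ω^(ω + 1) + ω^2·2 + ω + 5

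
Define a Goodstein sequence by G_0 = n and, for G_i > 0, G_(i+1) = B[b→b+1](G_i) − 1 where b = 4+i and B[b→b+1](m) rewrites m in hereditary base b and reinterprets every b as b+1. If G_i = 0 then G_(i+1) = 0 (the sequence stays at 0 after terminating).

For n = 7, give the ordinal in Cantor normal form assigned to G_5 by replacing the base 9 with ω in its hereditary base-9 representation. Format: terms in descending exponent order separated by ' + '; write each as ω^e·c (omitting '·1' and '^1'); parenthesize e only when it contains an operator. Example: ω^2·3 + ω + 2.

6

G_0=7  [base 4] 4 + 3  →[4↦5]→  5 + 3 = 8  −1 ⇒ G_1=7
G_1=7  [base 5] 5 + 2  →[5↦6]→  6 + 2 = 8  −1 ⇒ G_2=7
G_2=7  [base 6] 6 + 1  →[6↦7]→  7 + 1 = 8  −1 ⇒ G_3=7
G_3=7  [base 7] 7  →[7↦8]→  8 = 8  −1 ⇒ G_4=7
G_4=7  [base 8] 7  →[8↦9]→  7 = 7  −1 ⇒ G_5=6
G_5=6  [base 9] 6  →[9↦10]→  6 = 6  −1 ⇒ G_6=5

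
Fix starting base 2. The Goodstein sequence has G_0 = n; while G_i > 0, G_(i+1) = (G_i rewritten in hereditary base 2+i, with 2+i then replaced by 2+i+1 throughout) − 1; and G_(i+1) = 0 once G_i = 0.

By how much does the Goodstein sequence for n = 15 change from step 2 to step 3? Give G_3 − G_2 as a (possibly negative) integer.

17469

i=0: 15 = 2^(2 + 1) + 2^2 + 2 + 1 (b=2); 2→3: 3^(3 + 1) + 3^3 + 3 + 1 = 112; 112−1 = 111
i=1: 111 = 3^(3 + 1) + 3^3 + 3 (b=3); 3→4: 4^(4 + 1) + 4^4 + 4 = 1284; 1284−1 = 1283
i=2: 1283 = 4^(4 + 1) + 4^4 + 3 (b=4); 4→5: 5^(5 + 1) + 5^5 + 3 = 18753; 18753−1 = 18752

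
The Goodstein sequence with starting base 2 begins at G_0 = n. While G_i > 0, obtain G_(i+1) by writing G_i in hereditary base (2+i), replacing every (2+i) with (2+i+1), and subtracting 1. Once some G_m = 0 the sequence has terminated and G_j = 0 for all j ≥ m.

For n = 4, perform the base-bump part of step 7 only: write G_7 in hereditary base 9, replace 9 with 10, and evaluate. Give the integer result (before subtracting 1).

212

4 —HB2→ 2^2 —bump→ 3^3 = 27 —(−1)→ 26
26 —HB3→ 2·3^2 + 2·3 + 2 —bump→ 2·4^2 + 2·4 + 2 = 42 —(−1)→ 41
41 —HB4→ 2·4^2 + 2·4 + 1 —bump→ 2·5^2 + 2·5 + 1 = 61 —(−1)→ 60
60 —HB5→ 2·5^2 + 2·5 —bump→ 2·6^2 + 2·6 = 84 —(−1)→ 83
83 —HB6→ 2·6^2 + 6 + 5 —bump→ 2·7^2 + 7 + 5 = 110 —(−1)→ 109
109 —HB7→ 2·7^2 + 7 + 4 —bump→ 2·8^2 + 8 + 4 = 140 —(−1)→ 139
139 —HB8→ 2·8^2 + 8 + 3 —bump→ 2·9^2 + 9 + 3 = 174 —(−1)→ 173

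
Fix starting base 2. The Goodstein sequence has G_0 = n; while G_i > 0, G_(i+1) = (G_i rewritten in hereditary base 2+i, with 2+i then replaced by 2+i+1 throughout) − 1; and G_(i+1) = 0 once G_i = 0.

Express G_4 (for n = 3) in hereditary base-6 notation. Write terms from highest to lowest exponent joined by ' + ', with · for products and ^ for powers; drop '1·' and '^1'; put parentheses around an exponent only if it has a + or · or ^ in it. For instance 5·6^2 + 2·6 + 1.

1

(0) 3|_2 = 2 + 1 ↦ 3 + 1|_3 = 4 ⇒ 3
(1) 3|_3 = 3 ↦ 4|_4 = 4 ⇒ 3
(2) 3|_4 = 3 ↦ 3|_5 = 3 ⇒ 2
(3) 2|_5 = 2 ↦ 2|_6 = 2 ⇒ 1
(4) 1|_6 = 1 ↦ 1|_7 = 1 ⇒ 0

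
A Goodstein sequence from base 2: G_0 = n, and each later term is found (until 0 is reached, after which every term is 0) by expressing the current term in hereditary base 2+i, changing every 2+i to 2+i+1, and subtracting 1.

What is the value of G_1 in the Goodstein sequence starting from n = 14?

base 2: 14 = 2^(2 + 1) + 2^2 + 2; at 3: 3^(3 + 1) + 3^3 + 3 = 111; next = 110
base 3: 110 = 3^(3 + 1) + 3^3 + 2; at 4: 4^(4 + 1) + 4^4 + 2 = 1282; next = 1281

110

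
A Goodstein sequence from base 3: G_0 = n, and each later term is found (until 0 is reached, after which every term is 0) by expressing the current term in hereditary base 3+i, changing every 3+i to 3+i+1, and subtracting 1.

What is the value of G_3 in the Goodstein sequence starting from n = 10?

27

[0] 10 ≡ 3^2 + 1 (base 3). Lift 4: 17. −1: 16.
[1] 16 ≡ 4^2 (base 4). Lift 5: 25. −1: 24.
[2] 24 ≡ 4·5 + 4 (base 5). Lift 6: 28. −1: 27.
[3] 27 ≡ 4·6 + 3 (base 6). Lift 7: 31. −1: 30.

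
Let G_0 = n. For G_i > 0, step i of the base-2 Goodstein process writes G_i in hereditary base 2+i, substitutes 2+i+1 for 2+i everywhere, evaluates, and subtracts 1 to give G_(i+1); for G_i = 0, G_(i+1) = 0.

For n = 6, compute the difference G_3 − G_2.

2868

G_0=6  [base 2] 2^2 + 2  →[2↦3]→  3^3 + 3 = 30  −1 ⇒ G_1=29
G_1=29  [base 3] 3^3 + 2  →[3↦4]→  4^4 + 2 = 258  −1 ⇒ G_2=257
G_2=257  [base 4] 4^4 + 1  →[4↦5]→  5^5 + 1 = 3126  −1 ⇒ G_3=3125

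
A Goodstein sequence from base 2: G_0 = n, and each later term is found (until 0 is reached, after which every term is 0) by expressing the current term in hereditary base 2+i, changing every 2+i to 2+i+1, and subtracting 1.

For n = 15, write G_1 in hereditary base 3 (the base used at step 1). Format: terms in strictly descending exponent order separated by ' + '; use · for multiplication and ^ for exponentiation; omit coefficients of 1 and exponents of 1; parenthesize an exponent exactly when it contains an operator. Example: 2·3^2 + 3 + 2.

3^(3 + 1) + 3^3 + 3

15 —HB2→ 2^(2 + 1) + 2^2 + 2 + 1 —bump→ 3^(3 + 1) + 3^3 + 3 + 1 = 112 —(−1)→ 111
111 —HB3→ 3^(3 + 1) + 3^3 + 3 —bump→ 4^(4 + 1) + 4^4 + 4 = 1284 —(−1)→ 1283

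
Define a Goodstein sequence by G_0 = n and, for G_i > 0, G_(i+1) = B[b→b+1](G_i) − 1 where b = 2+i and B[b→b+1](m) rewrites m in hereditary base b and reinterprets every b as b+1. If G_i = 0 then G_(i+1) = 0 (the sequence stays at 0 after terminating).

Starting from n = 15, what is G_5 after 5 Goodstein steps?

6588344

G_0=15  [base 2] 2^(2 + 1) + 2^2 + 2 + 1  →[2↦3]→  3^(3 + 1) + 3^3 + 3 + 1 = 112  −1 ⇒ G_1=111
G_1=111  [base 3] 3^(3 + 1) + 3^3 + 3  →[3↦4]→  4^(4 + 1) + 4^4 + 4 = 1284  −1 ⇒ G_2=1283
G_2=1283  [base 4] 4^(4 + 1) + 4^4 + 3  →[4↦5]→  5^(5 + 1) + 5^5 + 3 = 18753  −1 ⇒ G_3=18752
G_3=18752  [base 5] 5^(5 + 1) + 5^5 + 2  →[5↦6]→  6^(6 + 1) + 6^6 + 2 = 326594  −1 ⇒ G_4=326593
G_4=326593  [base 6] 6^(6 + 1) + 6^6 + 1  →[6↦7]→  7^(7 + 1) + 7^7 + 1 = 6588345  −1 ⇒ G_5=6588344
G_5=6588344  [base 7] 7^(7 + 1) + 7^7  →[7↦8]→  8^(8 + 1) + 8^8 = 150994944  −1 ⇒ G_6=150994943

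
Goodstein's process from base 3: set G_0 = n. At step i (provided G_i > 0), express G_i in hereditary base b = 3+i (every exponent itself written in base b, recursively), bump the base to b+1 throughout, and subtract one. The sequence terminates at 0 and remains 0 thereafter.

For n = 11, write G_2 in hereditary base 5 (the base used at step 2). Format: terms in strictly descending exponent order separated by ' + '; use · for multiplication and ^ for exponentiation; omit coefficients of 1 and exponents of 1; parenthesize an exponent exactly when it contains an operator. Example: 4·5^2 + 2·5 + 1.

[0] 11 ≡ 3^2 + 2 (base 3). Lift 4: 18. −1: 17.
[1] 17 ≡ 4^2 + 1 (base 4). Lift 5: 26. −1: 25.
[2] 25 ≡ 5^2 (base 5). Lift 6: 36. −1: 35.

5^2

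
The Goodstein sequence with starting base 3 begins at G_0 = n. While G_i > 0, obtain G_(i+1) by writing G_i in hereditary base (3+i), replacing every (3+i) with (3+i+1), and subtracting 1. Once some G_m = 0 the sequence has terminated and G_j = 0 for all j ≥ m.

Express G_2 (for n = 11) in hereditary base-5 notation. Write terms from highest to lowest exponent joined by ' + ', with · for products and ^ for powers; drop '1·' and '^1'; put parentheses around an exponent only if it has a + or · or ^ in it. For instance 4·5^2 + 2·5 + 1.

G_0=11  [base 3] 3^2 + 2  →[3↦4]→  4^2 + 2 = 18  −1 ⇒ G_1=17
G_1=17  [base 4] 4^2 + 1  →[4↦5]→  5^2 + 1 = 26  −1 ⇒ G_2=25

5^2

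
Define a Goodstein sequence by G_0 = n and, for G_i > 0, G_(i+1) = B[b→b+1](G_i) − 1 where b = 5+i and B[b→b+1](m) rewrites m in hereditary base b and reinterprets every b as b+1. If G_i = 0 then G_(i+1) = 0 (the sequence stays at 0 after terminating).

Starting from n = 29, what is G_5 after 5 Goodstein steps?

base 5: 29 = 5^2 + 4; at 6: 6^2 + 4 = 40; next = 39
base 6: 39 = 6^2 + 3; at 7: 7^2 + 3 = 52; next = 51
base 7: 51 = 7^2 + 2; at 8: 8^2 + 2 = 66; next = 65
base 8: 65 = 8^2 + 1; at 9: 9^2 + 1 = 82; next = 81
base 9: 81 = 9^2; at 10: 10^2 = 100; next = 99
base 10: 99 = 9·10 + 9; at 11: 9·11 + 9 = 108; next = 107

99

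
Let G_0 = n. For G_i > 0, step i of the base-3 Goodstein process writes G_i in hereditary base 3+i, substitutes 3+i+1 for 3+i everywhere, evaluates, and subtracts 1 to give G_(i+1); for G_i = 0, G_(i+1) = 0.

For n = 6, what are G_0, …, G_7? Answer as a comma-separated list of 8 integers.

6 —HB3→ 2·3 —bump→ 2·4 = 8 —(−1)→ 7
7 —HB4→ 4 + 3 —bump→ 5 + 3 = 8 —(−1)→ 7
7 —HB5→ 5 + 2 —bump→ 6 + 2 = 8 —(−1)→ 7
7 —HB6→ 6 + 1 —bump→ 7 + 1 = 8 —(−1)→ 7
7 —HB7→ 7 —bump→ 8 = 8 —(−1)→ 7
7 —HB8→ 7 —bump→ 7 = 7 —(−1)→ 6
6 —HB9→ 6 —bump→ 6 = 6 —(−1)→ 5

6, 7, 7, 7, 7, 7, 6, 5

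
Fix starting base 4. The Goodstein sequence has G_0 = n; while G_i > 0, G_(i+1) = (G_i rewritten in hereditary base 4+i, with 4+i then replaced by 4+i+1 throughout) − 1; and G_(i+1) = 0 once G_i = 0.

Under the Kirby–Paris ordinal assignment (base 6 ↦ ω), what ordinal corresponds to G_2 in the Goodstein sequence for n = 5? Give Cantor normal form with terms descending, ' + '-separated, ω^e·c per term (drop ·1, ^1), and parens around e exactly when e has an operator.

(0) 5|_4 = 4 + 1 ↦ 5 + 1|_5 = 6 ⇒ 5
(1) 5|_5 = 5 ↦ 6|_6 = 6 ⇒ 5

5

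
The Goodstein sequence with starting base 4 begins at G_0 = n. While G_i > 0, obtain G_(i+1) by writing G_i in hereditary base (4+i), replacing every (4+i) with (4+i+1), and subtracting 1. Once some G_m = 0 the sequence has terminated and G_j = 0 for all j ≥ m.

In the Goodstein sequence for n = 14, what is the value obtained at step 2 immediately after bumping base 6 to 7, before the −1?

G_0 = 14. HB_4(14) = 3·4 + 2. Bump = 17. G_1 = 16.
G_1 = 16. HB_5(16) = 3·5 + 1. Bump = 19. G_2 = 18.

21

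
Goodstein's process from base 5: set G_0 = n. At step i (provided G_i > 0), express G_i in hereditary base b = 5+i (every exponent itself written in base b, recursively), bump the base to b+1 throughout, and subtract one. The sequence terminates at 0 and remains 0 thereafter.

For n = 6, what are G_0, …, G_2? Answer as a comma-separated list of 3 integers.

G_0=6  [base 5] 5 + 1  →[5↦6]→  6 + 1 = 7  −1 ⇒ G_1=6
G_1=6  [base 6] 6  →[6↦7]→  7 = 7  −1 ⇒ G_2=6

6, 6, 6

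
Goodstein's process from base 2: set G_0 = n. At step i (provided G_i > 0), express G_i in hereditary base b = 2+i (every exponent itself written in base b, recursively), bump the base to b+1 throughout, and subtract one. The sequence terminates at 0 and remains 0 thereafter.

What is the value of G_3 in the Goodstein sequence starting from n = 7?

7 —HB2→ 2^2 + 2 + 1 —bump→ 3^3 + 3 + 1 = 31 —(−1)→ 30
30 —HB3→ 3^3 + 3 —bump→ 4^4 + 4 = 260 —(−1)→ 259
259 —HB4→ 4^4 + 3 —bump→ 5^5 + 3 = 3128 —(−1)→ 3127
3127 —HB5→ 5^5 + 2 —bump→ 6^6 + 2 = 46658 —(−1)→ 46657

3127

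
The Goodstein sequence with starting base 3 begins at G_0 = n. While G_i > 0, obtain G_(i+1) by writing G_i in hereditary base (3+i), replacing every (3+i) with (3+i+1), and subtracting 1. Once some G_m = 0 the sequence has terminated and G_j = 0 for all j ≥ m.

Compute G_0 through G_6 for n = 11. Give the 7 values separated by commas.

base 3: 11 = 3^2 + 2; at 4: 4^2 + 2 = 18; next = 17
base 4: 17 = 4^2 + 1; at 5: 5^2 + 1 = 26; next = 25
base 5: 25 = 5^2; at 6: 6^2 = 36; next = 35
base 6: 35 = 5·6 + 5; at 7: 5·7 + 5 = 40; next = 39
base 7: 39 = 5·7 + 4; at 8: 5·8 + 4 = 44; next = 43
base 8: 43 = 5·8 + 3; at 9: 5·9 + 3 = 48; next = 47

11, 17, 25, 35, 39, 43, 47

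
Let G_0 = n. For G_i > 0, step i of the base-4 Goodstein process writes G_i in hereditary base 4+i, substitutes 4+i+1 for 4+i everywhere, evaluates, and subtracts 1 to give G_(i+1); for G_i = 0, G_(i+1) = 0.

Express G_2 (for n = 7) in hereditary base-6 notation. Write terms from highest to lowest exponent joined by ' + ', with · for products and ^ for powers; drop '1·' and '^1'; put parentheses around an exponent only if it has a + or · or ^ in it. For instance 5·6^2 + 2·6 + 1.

G_0 = 7. HB_4(7) = 4 + 3. Bump = 8. G_1 = 7.
G_1 = 7. HB_5(7) = 5 + 2. Bump = 8. G_2 = 7.
G_2 = 7. HB_6(7) = 6 + 1. Bump = 8. G_3 = 7.

6 + 1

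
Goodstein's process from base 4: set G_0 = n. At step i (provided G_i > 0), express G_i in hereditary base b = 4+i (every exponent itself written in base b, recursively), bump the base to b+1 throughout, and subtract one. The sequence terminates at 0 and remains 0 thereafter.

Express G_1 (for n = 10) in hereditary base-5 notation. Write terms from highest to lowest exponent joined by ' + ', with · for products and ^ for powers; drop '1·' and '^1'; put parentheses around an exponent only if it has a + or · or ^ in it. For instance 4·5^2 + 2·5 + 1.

2·5 + 1

G_0=10  [base 4] 2·4 + 2  →[4↦5]→  2·5 + 2 = 12  −1 ⇒ G_1=11
G_1=11  [base 5] 2·5 + 1  →[5↦6]→  2·6 + 1 = 13  −1 ⇒ G_2=12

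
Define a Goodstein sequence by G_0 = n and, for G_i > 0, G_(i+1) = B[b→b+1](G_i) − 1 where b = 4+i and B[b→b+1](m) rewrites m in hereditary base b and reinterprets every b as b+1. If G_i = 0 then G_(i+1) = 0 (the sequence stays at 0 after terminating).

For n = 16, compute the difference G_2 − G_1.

G_0=16  [base 4] 4^2  →[4↦5]→  5^2 = 25  −1 ⇒ G_1=24
G_1=24  [base 5] 4·5 + 4  →[5↦6]→  4·6 + 4 = 28  −1 ⇒ G_2=27

3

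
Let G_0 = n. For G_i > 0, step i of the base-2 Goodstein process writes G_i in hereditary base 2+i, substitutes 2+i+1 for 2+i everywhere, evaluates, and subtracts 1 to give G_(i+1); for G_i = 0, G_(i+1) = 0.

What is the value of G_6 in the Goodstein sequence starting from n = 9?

50333399

i=0: 9 = 2^(2 + 1) + 1 (b=2); 2→3: 3^(3 + 1) + 1 = 82; 82−1 = 81
i=1: 81 = 3^(3 + 1) (b=3); 3→4: 4^(4 + 1) = 1024; 1024−1 = 1023
i=2: 1023 = 3·4^4 + 3·4^3 + 3·4^2 + 3·4 + 3 (b=4); 4→5: 3·5^5 + 3·5^3 + 3·5^2 + 3·5 + 3 = 9843; 9843−1 = 9842
i=3: 9842 = 3·5^5 + 3·5^3 + 3·5^2 + 3·5 + 2 (b=5); 5→6: 3·6^6 + 3·6^3 + 3·6^2 + 3·6 + 2 = 140744; 140744−1 = 140743
i=4: 140743 = 3·6^6 + 3·6^3 + 3·6^2 + 3·6 + 1 (b=6); 6→7: 3·7^7 + 3·7^3 + 3·7^2 + 3·7 + 1 = 2471827; 2471827−1 = 2471826
i=5: 2471826 = 3·7^7 + 3·7^3 + 3·7^2 + 3·7 (b=7); 7→8: 3·8^8 + 3·8^3 + 3·8^2 + 3·8 = 50333400; 50333400−1 = 50333399
i=6: 50333399 = 3·8^8 + 3·8^3 + 3·8^2 + 2·8 + 7 (b=8); 8→9: 3·9^9 + 3·9^3 + 3·9^2 + 2·9 + 7 = 1162263922; 1162263922−1 = 1162263921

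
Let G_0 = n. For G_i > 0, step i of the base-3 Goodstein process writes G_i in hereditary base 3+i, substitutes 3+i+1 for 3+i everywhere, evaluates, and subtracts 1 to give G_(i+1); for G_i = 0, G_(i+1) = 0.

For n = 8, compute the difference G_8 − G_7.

0

i=0: 8 = 2·3 + 2 (b=3); 3→4: 2·4 + 2 = 10; 10−1 = 9
i=1: 9 = 2·4 + 1 (b=4); 4→5: 2·5 + 1 = 11; 11−1 = 10
i=2: 10 = 2·5 (b=5); 5→6: 2·6 = 12; 12−1 = 11
i=3: 11 = 6 + 5 (b=6); 6→7: 7 + 5 = 12; 12−1 = 11
i=4: 11 = 7 + 4 (b=7); 7→8: 8 + 4 = 12; 12−1 = 11
i=5: 11 = 8 + 3 (b=8); 8→9: 9 + 3 = 12; 12−1 = 11
i=6: 11 = 9 + 2 (b=9); 9→10: 10 + 2 = 12; 12−1 = 11
i=7: 11 = 10 + 1 (b=10); 10→11: 11 + 1 = 12; 12−1 = 11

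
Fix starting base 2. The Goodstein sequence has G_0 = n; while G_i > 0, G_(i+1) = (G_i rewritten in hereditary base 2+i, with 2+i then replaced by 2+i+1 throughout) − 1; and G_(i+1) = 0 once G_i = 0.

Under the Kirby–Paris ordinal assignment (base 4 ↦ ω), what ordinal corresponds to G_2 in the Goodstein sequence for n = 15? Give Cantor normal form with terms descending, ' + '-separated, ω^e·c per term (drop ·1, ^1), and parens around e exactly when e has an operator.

ω^(ω + 1) + ω^ω + 3

step 0: 15 = 2^(2 + 1) + 2^2 + 2 + 1; sub 3 for 2: 3^(3 + 1) + 3^3 + 3 + 1; = 112; G_1 = 112−1 = 111
step 1: 111 = 3^(3 + 1) + 3^3 + 3; sub 4 for 3: 4^(4 + 1) + 4^4 + 4; = 1284; G_2 = 1284−1 = 1283
step 2: 1283 = 4^(4 + 1) + 4^4 + 3; sub 5 for 4: 5^(5 + 1) + 5^5 + 3; = 18753; G_3 = 18753−1 = 18752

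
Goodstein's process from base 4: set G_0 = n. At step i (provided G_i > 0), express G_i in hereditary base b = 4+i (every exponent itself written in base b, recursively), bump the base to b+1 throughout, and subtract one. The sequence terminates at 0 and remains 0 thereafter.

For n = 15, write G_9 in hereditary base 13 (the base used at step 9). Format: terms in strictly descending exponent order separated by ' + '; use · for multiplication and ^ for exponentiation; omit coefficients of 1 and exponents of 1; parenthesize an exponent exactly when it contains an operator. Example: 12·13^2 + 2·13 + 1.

2·13 + 2

step 0: 15 = 3·4 + 3; sub 5 for 4: 3·5 + 3; = 18; G_1 = 18−1 = 17
step 1: 17 = 3·5 + 2; sub 6 for 5: 3·6 + 2; = 20; G_2 = 20−1 = 19
step 2: 19 = 3·6 + 1; sub 7 for 6: 3·7 + 1; = 22; G_3 = 22−1 = 21
step 3: 21 = 3·7; sub 8 for 7: 3·8; = 24; G_4 = 24−1 = 23
step 4: 23 = 2·8 + 7; sub 9 for 8: 2·9 + 7; = 25; G_5 = 25−1 = 24
step 5: 24 = 2·9 + 6; sub 10 for 9: 2·10 + 6; = 26; G_6 = 26−1 = 25
step 6: 25 = 2·10 + 5; sub 11 for 10: 2·11 + 5; = 27; G_7 = 27−1 = 26
step 7: 26 = 2·11 + 4; sub 12 for 11: 2·12 + 4; = 28; G_8 = 28−1 = 27
step 8: 27 = 2·12 + 3; sub 13 for 12: 2·13 + 3; = 29; G_9 = 29−1 = 28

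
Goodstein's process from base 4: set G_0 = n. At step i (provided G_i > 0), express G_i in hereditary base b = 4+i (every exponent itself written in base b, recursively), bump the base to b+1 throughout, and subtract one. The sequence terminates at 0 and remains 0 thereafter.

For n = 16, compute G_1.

G_0 = 16. HB_4(16) = 4^2. Bump = 25. G_1 = 24.
G_1 = 24. HB_5(24) = 4·5 + 4. Bump = 28. G_2 = 27.

24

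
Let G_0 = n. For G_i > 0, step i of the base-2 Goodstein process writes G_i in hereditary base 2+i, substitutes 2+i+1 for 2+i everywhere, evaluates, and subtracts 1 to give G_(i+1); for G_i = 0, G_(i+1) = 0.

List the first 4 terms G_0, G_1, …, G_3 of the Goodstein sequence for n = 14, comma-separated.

base 2: 14 = 2^(2 + 1) + 2^2 + 2; at 3: 3^(3 + 1) + 3^3 + 3 = 111; next = 110
base 3: 110 = 3^(3 + 1) + 3^3 + 2; at 4: 4^(4 + 1) + 4^4 + 2 = 1282; next = 1281
base 4: 1281 = 4^(4 + 1) + 4^4 + 1; at 5: 5^(5 + 1) + 5^5 + 1 = 18751; next = 18750

14, 110, 1281, 18750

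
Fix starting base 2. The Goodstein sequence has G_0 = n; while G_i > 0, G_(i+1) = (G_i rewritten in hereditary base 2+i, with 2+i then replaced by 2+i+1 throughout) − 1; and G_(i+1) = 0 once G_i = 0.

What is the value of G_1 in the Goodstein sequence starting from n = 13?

(0) 13|_2 = 2^(2 + 1) + 2^2 + 1 ↦ 3^(3 + 1) + 3^3 + 1|_3 = 109 ⇒ 108
(1) 108|_3 = 3^(3 + 1) + 3^3 ↦ 4^(4 + 1) + 4^4|_4 = 1280 ⇒ 1279

108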